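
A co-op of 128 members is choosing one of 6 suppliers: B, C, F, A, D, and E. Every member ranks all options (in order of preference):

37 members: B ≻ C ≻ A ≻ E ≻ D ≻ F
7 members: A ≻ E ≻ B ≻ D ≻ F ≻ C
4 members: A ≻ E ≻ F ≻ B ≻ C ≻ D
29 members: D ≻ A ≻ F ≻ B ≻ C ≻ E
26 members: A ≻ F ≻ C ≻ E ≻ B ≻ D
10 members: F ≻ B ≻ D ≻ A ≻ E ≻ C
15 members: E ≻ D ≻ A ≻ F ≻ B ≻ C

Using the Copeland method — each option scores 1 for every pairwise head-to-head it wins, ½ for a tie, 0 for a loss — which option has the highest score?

A

B: beats C, D, and E; loses to F and A → score 3.
C: beats D and E; loses to B, F, and A → score 2.
F: beats B, C, and E; loses to A and D → score 3.
A: beats B, C, F, D, and E → score 5.
D: beats F; loses to B, C, A, and E → score 1.
E: beats D; loses to B, C, F, and A → score 1.
A has the best pairwise record.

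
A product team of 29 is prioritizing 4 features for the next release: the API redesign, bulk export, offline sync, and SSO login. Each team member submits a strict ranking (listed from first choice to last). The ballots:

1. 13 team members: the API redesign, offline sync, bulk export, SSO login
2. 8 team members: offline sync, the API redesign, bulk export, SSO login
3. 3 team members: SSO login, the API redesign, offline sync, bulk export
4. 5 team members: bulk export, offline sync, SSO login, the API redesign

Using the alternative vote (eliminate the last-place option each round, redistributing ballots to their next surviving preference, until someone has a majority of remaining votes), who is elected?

the API redesign

Round 1: the API redesign 13, bulk export 5, offline sync 8, SSO login 3. Eliminate SSO login.
Round 2: the API redesign 16, bulk export 5, offline sync 8. The API redesign has a majority.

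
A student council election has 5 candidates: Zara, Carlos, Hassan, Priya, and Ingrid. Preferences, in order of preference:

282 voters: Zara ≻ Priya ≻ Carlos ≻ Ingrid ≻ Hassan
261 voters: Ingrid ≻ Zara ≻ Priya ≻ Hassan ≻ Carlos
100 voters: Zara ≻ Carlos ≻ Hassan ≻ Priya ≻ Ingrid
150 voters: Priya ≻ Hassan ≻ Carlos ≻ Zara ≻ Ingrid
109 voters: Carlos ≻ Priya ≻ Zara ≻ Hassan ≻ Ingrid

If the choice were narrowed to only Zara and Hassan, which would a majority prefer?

Zara

Voters preferring Zara to Hassan: 752; preferring Hassan to Zara: 150.
Zara wins the head-to-head.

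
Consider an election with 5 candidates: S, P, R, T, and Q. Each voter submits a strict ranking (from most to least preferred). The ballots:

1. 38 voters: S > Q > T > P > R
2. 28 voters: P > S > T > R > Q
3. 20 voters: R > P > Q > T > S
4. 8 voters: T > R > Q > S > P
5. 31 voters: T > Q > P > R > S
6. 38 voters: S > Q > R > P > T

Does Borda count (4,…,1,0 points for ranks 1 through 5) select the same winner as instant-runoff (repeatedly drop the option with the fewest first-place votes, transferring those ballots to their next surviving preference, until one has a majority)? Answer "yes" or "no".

Borda — scores: S 396, P 310, R 239, T 308, Q 377. Winner: S.
Instant-runoff — R1 S 76, P 28, R 20, T 39, Q 0 (Q out); R2 S 76, P 28, R 20, T 39 (R out); R3 S 76, P 48, T 39 (T out); R4 S 84, P 79 (S winner). Winner: S.
The two methods agree.

yes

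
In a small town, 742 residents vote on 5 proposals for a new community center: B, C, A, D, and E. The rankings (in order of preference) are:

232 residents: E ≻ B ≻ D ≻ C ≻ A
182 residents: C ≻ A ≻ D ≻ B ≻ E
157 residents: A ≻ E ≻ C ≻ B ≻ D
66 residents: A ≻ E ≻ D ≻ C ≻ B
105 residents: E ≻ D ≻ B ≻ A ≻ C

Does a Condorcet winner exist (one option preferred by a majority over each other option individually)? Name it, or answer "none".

none

Checking pairwise contests:
C beats B 405–337.
D beats C 403–339.
C beats A 414–328.
B beats D 389–353.
A beats E 405–337.
Every option loses at least one head-to-head, so there is no Condorcet winner.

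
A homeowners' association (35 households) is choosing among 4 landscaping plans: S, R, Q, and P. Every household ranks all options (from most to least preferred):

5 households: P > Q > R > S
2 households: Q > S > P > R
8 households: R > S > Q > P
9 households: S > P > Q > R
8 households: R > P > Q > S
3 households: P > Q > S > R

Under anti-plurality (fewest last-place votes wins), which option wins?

Last-place votes: S 13, R 14, Q 0, P 8.
Q is ranked last by the fewest voters, so Q wins.

Q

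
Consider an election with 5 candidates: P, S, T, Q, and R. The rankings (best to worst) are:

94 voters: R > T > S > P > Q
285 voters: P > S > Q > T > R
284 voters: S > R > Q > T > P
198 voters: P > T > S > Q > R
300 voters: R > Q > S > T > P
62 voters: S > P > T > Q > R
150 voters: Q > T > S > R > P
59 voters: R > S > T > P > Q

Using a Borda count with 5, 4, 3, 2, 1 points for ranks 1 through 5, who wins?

P: 94·2 + 285·5 + 284·1 + 198·5 + 300·1 + 62·4 + 150·1 + 59·2 = 3703
S: 94·3 + 285·4 + 284·5 + 198·3 + 300·3 + 62·5 + 150·3 + 59·4 = 5332
T: 94·4 + 285·2 + 284·2 + 198·4 + 300·2 + 62·3 + 150·4 + 59·3 = 3869
Q: 94·1 + 285·3 + 284·3 + 198·2 + 300·4 + 62·2 + 150·5 + 59·1 = 4330
R: 94·5 + 285·1 + 284·4 + 198·1 + 300·5 + 62·1 + 150·2 + 59·5 = 4246
S has the highest Borda score (5332).

S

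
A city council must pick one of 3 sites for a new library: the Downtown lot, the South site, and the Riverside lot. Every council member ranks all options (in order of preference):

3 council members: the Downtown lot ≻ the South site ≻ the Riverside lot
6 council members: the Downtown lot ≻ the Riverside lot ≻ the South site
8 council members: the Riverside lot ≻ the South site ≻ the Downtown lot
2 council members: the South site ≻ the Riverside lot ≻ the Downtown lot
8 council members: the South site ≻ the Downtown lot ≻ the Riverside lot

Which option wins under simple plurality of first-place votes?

the South site

First-place votes: the Downtown lot 9, the South site 10, the Riverside lot 8.
the South site has the most first-place votes.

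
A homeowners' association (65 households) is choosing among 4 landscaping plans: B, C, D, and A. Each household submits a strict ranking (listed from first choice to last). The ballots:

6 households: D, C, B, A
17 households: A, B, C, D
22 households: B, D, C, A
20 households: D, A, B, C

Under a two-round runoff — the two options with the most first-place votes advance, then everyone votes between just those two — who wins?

B

Round 1 first-place votes: B 22, C 0, D 26, A 17.
D and B advance.
Runoff: D is preferred to B by 26 voters; B by 39.
B wins the runoff.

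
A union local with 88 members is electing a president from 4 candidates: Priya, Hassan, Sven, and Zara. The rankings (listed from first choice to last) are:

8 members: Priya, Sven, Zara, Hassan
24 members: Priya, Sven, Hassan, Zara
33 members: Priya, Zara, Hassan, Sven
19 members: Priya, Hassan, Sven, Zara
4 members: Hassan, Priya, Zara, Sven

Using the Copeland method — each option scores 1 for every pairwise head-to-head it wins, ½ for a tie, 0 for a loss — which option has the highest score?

Priya

Priya: beats Hassan, Sven, and Zara → score 3.
Hassan: beats Sven and Zara; loses to Priya → score 2.
Sven: beats Zara; loses to Priya and Hassan → score 1.
Zara: loses to Priya, Hassan, and Sven → score 0.
Priya has the best pairwise record.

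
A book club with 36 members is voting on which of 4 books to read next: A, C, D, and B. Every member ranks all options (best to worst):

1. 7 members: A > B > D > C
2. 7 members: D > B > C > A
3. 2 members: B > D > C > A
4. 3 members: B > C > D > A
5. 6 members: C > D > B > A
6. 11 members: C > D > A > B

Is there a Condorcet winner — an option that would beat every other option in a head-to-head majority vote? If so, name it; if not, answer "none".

none

Checking pairwise contests:
C beats A 29–7.
B beats C 19–17.
C beats D 20–16.
D beats B 24–12.
Every option loses at least one head-to-head, so there is no Condorcet winner.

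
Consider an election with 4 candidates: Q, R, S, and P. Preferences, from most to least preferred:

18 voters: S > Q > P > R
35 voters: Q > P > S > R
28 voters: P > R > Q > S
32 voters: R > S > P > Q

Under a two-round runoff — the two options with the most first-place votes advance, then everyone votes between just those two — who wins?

R

Round 1 first-place votes: Q 35, R 32, S 18, P 28.
Q and R advance.
Runoff: Q is preferred to R by 53 voters; R by 60.
R wins the runoff.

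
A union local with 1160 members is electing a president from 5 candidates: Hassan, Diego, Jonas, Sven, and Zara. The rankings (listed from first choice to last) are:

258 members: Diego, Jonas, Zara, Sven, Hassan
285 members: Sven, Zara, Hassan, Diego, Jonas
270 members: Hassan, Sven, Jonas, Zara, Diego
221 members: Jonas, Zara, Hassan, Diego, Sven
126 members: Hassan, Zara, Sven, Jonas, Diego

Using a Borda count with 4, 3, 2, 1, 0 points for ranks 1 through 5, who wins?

Zara

Hassan: 258·0 + 285·2 + 270·4 + 221·2 + 126·4 = 2596
Diego: 258·4 + 285·1 + 270·0 + 221·1 + 126·0 = 1538
Jonas: 258·3 + 285·0 + 270·2 + 221·4 + 126·1 = 2324
Sven: 258·1 + 285·4 + 270·3 + 221·0 + 126·2 = 2460
Zara: 258·2 + 285·3 + 270·1 + 221·3 + 126·3 = 2682
Zara has the highest Borda score (2682).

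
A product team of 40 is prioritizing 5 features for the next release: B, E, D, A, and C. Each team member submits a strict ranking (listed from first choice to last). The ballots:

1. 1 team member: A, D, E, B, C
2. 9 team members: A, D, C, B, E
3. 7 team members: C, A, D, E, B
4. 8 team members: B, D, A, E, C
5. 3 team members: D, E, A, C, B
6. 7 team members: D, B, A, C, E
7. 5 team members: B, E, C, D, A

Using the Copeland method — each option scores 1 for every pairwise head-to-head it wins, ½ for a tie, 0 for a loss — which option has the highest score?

B: beats E and C; ties A; loses to D → score 2.5.
E: loses to B, D, A, and C → score 0.
D: beats B, E, A, and C → score 4.
A: beats E and C; ties B; loses to D → score 2.5.
C: beats E; loses to B, D, and A → score 1.
D has the best pairwise record.

D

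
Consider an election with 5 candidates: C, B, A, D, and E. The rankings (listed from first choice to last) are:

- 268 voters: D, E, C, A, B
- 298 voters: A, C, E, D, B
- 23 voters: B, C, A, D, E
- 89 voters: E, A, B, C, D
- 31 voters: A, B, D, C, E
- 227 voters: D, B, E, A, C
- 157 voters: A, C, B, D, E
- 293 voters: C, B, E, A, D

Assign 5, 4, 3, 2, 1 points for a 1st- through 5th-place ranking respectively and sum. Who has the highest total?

C

C: 268·3 + 298·4 + 23·4 + 89·2 + 31·2 + 227·1 + 157·4 + 293·5 = 4648
B: 268·1 + 298·1 + 23·5 + 89·3 + 31·4 + 227·4 + 157·3 + 293·4 = 3623
A: 268·2 + 298·5 + 23·3 + 89·4 + 31·5 + 227·2 + 157·5 + 293·2 = 4431
D: 268·5 + 298·2 + 23·2 + 89·1 + 31·3 + 227·5 + 157·2 + 293·1 = 3906
E: 268·4 + 298·3 + 23·1 + 89·5 + 31·1 + 227·3 + 157·1 + 293·3 = 4182
C has the highest Borda score (4648).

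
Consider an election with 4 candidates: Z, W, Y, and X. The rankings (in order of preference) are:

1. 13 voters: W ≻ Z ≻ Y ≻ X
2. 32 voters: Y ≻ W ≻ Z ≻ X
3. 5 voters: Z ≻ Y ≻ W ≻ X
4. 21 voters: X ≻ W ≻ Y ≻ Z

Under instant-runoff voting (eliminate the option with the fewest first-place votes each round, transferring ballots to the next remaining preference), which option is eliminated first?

Z

Round 1: Z 5, W 13, Y 32, X 21. Eliminate Z.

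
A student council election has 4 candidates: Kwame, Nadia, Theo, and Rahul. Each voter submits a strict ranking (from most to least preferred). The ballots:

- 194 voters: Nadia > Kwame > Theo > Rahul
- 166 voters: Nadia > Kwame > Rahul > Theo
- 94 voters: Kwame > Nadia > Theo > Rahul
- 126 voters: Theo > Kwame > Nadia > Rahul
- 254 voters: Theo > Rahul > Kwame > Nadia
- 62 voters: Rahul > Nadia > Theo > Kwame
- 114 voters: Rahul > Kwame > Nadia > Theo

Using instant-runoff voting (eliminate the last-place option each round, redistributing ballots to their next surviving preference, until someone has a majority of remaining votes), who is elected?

Nadia

Round 1: Kwame 94, Nadia 360, Theo 380, Rahul 176. Eliminate Kwame.
Round 2: Nadia 454, Theo 380, Rahul 176. Eliminate Rahul.
Round 3: Nadia 630, Theo 380. Nadia has a majority.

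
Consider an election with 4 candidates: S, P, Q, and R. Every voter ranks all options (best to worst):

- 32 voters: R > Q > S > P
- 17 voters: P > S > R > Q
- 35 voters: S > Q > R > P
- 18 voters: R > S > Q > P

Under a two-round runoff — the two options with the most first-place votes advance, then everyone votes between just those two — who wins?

Round 1 first-place votes: S 35, P 17, Q 0, R 50.
R and S advance.
Runoff: R is preferred to S by 50 voters; S by 52.
S wins the runoff.

S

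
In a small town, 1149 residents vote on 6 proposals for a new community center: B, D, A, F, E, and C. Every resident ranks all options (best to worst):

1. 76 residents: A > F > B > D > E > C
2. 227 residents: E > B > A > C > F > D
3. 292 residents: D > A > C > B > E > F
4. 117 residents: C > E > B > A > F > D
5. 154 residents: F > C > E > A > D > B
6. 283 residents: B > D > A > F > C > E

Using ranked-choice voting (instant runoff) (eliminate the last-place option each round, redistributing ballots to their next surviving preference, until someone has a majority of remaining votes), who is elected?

Round 1: B 283, D 292, A 76, F 154, E 227, C 117. Eliminate A.
Round 2: B 283, D 292, F 230, E 227, C 117. Eliminate C.
Round 3: B 283, D 292, F 230, E 344. Eliminate F.
Round 4: B 359, D 292, E 498. Eliminate D.
Round 5: B 651, E 498. B has a majority.

B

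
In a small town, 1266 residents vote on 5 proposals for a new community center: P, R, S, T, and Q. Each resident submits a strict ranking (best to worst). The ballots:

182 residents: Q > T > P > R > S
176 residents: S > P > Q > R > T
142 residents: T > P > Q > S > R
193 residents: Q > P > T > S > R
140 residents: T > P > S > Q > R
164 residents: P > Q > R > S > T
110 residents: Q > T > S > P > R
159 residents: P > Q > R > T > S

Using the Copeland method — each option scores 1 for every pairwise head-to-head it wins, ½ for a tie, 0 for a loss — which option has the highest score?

P: beats R, S, T, and Q → score 4.
R: loses to P, S, T, and Q → score 0.
S: beats R; loses to P, T, and Q → score 1.
T: beats R and S; loses to P and Q → score 2.
Q: beats R, S, and T; loses to P → score 3.
P has the best pairwise record.

P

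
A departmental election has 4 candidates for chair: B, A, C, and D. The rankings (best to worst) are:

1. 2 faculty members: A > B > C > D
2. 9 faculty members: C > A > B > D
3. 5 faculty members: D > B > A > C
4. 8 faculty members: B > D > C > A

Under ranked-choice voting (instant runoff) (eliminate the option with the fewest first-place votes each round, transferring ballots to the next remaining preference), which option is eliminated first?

A

Round 1: B 8, A 2, C 9, D 5. Eliminate A.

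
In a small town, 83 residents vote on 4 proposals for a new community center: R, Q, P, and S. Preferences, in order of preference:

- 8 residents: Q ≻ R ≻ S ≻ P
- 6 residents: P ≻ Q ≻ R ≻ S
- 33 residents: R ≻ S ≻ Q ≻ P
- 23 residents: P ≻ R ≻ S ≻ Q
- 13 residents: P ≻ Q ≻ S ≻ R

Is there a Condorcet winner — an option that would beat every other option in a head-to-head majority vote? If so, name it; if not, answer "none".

P vs R: 42–41 for P.
P vs Q: 42–41 for P.
P vs S: 42–41 for P.
P beats every other option head-to-head.

P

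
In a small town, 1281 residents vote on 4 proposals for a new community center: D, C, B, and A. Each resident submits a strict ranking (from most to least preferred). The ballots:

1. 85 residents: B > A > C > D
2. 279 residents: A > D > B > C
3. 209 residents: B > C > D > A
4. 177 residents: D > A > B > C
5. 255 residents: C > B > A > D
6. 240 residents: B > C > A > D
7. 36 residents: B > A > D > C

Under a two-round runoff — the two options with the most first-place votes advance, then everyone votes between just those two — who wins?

Round 1 first-place votes: D 177, C 255, B 570, A 279.
B and A advance.
Runoff: B is preferred to A by 825 voters; A by 456.
B wins the runoff.

B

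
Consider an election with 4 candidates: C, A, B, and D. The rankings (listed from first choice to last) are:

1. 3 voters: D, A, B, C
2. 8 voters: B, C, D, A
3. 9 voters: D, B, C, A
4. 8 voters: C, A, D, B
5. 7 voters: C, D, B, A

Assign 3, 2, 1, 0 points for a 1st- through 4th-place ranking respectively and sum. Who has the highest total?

C

C: 3·0 + 8·2 + 9·1 + 8·3 + 7·3 = 70
A: 3·2 + 8·0 + 9·0 + 8·2 + 7·0 = 22
B: 3·1 + 8·3 + 9·2 + 8·0 + 7·1 = 52
D: 3·3 + 8·1 + 9·3 + 8·1 + 7·2 = 66
C has the highest Borda score (70).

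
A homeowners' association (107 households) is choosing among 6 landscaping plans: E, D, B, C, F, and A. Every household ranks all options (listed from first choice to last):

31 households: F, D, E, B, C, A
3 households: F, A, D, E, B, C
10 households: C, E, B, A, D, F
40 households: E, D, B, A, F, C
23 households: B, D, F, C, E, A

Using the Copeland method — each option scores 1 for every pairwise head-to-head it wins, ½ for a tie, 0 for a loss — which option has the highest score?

D

E: beats B, C, and A; loses to D and F → score 3.
D: beats E, B, C, F, and A → score 5.
B: beats C, F, and A; loses to E and D → score 3.
C: beats A; loses to E, D, B, and F → score 1.
F: beats E, C, and A; loses to D and B → score 3.
A: loses to E, D, B, C, and F → score 0.
D has the best pairwise record.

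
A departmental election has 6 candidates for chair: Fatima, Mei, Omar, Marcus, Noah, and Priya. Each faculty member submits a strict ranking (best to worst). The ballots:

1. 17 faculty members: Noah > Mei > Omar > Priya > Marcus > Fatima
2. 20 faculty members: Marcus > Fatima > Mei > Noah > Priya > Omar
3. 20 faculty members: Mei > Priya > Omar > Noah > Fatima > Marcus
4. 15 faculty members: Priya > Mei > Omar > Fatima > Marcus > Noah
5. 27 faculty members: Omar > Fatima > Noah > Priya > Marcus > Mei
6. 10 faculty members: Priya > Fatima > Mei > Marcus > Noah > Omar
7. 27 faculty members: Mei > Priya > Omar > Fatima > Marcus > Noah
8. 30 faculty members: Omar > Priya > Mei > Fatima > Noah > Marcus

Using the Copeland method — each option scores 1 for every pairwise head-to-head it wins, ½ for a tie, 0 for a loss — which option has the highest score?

Fatima: beats Marcus and Noah; loses to Mei, Omar, and Priya → score 2.
Mei: beats Fatima, Omar, Marcus, Noah, and Priya → score 5.
Omar: beats Fatima, Marcus, and Noah; loses to Mei and Priya → score 3.
Marcus: loses to Fatima, Mei, Omar, Noah, and Priya → score 0.
Noah: beats Marcus; loses to Fatima, Mei, Omar, and Priya → score 1.
Priya: beats Fatima, Omar, Marcus, and Noah; loses to Mei → score 4.
Mei has the best pairwise record.

Mei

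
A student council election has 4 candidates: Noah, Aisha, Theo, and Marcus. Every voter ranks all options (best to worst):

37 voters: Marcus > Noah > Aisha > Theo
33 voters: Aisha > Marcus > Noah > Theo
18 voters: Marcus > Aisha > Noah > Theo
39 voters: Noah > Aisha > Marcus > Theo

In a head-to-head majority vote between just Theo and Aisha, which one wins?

Voters preferring Theo to Aisha: 0; preferring Aisha to Theo: 127.
Aisha wins the head-to-head.

Aisha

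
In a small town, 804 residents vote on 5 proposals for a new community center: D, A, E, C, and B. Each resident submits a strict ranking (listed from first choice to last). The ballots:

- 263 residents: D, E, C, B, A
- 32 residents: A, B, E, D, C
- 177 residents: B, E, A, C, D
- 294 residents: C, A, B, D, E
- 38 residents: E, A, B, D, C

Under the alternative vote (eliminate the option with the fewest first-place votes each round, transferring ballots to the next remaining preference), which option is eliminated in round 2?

E

Round 1: D 263, A 32, E 38, C 294, B 177. Eliminate A.
Round 2: D 263, E 38, C 294, B 209. Eliminate E.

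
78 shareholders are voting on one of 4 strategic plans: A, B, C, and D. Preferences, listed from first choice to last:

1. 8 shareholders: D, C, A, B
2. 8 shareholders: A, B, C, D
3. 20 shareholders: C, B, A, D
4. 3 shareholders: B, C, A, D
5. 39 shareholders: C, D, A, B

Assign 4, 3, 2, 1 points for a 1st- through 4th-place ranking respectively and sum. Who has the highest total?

C

A: 8·2 + 8·4 + 20·2 + 3·2 + 39·2 = 172
B: 8·1 + 8·3 + 20·3 + 3·4 + 39·1 = 143
C: 8·3 + 8·2 + 20·4 + 3·3 + 39·4 = 285
D: 8·4 + 8·1 + 20·1 + 3·1 + 39·3 = 180
C has the highest Borda score (285).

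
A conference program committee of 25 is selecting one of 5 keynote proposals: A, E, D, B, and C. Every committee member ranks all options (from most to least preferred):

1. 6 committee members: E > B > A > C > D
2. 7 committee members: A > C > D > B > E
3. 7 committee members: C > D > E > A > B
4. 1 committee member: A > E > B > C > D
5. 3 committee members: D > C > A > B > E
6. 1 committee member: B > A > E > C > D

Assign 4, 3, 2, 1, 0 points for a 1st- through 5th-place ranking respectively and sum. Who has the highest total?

A: 6·2 + 7·4 + 7·1 + 1·4 + 3·2 + 1·3 = 60
E: 6·4 + 7·0 + 7·2 + 1·3 + 3·0 + 1·2 = 43
D: 6·0 + 7·2 + 7·3 + 1·0 + 3·4 + 1·0 = 47
B: 6·3 + 7·1 + 7·0 + 1·2 + 3·1 + 1·4 = 34
C: 6·1 + 7·3 + 7·4 + 1·1 + 3·3 + 1·1 = 66
C has the highest Borda score (66).

C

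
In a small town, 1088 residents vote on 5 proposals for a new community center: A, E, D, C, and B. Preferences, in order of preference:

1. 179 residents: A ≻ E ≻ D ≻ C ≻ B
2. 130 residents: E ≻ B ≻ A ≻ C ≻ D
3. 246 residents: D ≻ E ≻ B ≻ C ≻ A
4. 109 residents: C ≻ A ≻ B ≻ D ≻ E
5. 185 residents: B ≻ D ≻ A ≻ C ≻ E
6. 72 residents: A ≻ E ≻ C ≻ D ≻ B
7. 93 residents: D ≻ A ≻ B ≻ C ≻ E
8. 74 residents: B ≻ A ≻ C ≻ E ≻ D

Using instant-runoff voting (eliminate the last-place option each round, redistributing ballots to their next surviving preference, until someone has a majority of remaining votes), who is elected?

Round 1: A 251, E 130, D 339, C 109, B 259. Eliminate C.
Round 2: A 360, E 130, D 339, B 259. Eliminate E.
Round 3: A 360, D 339, B 389. Eliminate D.
Round 4: A 453, B 635. B has a majority.

B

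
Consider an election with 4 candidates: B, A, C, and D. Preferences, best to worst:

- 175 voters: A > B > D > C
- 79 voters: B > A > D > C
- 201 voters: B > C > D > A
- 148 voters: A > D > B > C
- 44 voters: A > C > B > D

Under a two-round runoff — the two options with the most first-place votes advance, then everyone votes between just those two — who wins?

Round 1 first-place votes: B 280, A 367, C 0, D 0.
A and B advance.
Runoff: A is preferred to B by 367 voters; B by 280.
A wins the runoff.

A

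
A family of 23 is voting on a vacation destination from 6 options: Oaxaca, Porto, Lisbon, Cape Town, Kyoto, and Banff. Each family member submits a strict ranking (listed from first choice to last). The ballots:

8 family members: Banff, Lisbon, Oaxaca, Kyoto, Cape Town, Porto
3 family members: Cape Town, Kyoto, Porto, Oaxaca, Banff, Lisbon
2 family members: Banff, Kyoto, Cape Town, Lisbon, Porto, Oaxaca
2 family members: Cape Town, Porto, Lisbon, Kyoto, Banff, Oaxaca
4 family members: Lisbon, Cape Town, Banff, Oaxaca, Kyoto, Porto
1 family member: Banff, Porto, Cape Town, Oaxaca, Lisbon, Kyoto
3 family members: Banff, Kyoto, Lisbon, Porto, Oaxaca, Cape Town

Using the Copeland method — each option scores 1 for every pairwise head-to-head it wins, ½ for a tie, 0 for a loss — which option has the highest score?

Banff

Oaxaca: beats Porto and Kyoto; loses to Lisbon, Cape Town, and Banff → score 2.
Porto: loses to Oaxaca, Lisbon, Cape Town, Kyoto, and Banff → score 0.
Lisbon: beats Oaxaca, Porto, Cape Town, and Kyoto; loses to Banff → score 4.
Cape Town: beats Oaxaca and Porto; loses to Lisbon, Kyoto, and Banff → score 2.
Kyoto: beats Porto and Cape Town; loses to Oaxaca, Lisbon, and Banff → score 2.
Banff: beats Oaxaca, Porto, Lisbon, Cape Town, and Kyoto → score 5.
Banff has the best pairwise record.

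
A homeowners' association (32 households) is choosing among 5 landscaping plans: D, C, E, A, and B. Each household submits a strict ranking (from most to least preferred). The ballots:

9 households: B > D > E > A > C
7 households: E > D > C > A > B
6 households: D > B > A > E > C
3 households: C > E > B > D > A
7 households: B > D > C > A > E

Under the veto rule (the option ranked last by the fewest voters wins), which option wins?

D

Last-place votes: D 0, C 15, E 7, A 3, B 7.
D is ranked last by the fewest voters, so D wins.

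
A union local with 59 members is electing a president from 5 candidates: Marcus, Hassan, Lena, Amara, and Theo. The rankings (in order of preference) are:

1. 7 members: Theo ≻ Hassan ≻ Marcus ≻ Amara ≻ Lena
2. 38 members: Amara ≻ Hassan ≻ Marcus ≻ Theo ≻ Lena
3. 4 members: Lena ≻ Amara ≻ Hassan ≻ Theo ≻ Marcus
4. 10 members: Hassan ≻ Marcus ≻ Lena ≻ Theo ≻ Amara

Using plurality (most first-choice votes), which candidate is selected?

First-place votes: Marcus 0, Hassan 10, Lena 4, Amara 38, Theo 7.
Amara has the most first-place votes.

Amara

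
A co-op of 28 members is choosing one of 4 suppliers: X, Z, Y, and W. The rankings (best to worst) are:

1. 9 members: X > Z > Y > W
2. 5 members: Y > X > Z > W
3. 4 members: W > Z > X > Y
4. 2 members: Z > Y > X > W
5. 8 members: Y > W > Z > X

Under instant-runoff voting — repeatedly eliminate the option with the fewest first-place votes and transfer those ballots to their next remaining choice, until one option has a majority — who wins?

Round 1: X 9, Z 2, Y 13, W 4. Eliminate Z.
Round 2: X 9, Y 15, W 4. Y has a majority.

Y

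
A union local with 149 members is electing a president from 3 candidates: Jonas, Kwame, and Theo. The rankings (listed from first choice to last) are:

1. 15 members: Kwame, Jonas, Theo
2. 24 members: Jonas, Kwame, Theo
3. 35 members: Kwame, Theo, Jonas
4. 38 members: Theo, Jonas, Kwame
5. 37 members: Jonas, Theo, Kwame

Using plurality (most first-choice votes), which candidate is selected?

First-place votes: Jonas 61, Kwame 50, Theo 38.
Jonas has the most first-place votes.

Jonas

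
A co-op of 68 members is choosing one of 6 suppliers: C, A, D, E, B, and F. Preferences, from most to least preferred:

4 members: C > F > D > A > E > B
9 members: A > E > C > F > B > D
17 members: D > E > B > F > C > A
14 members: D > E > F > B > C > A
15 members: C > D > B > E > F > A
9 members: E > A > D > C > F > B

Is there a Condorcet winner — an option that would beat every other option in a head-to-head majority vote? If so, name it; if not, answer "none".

D

D vs C: 40–28 for D.
D vs A: 50–18 for D.
D vs E: 50–18 for D.
D vs B: 59–9 for D.
D vs F: 55–13 for D.
D beats every other option head-to-head.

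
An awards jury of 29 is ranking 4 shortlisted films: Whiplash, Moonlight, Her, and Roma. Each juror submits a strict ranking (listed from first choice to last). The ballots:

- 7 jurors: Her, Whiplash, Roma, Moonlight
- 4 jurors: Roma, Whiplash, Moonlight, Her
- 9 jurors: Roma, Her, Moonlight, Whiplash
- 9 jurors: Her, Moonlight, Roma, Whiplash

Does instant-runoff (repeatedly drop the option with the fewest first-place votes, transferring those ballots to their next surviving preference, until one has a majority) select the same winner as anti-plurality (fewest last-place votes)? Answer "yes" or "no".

Instant-runoff — R1 Whiplash 0, Moonlight 0, Her 16, Roma 13 (Her winner). Winner: Her.
Anti-plurality — last-place votes: Whiplash 18, Moonlight 7, Her 4, Roma 0. Winner: Roma.
The two methods disagree.

no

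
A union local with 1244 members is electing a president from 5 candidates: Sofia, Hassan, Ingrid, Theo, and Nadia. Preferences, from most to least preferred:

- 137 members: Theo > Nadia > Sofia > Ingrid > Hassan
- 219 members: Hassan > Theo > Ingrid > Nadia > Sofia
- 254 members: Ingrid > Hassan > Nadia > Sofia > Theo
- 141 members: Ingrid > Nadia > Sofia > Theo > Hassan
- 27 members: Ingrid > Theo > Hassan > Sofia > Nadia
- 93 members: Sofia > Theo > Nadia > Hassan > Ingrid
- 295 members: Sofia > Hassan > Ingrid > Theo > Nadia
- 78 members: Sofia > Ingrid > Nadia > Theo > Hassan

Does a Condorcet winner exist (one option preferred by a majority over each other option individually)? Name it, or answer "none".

Ingrid vs Sofia: 641–603 for Ingrid.
Ingrid vs Hassan: 637–607 for Ingrid.
Ingrid vs Theo: 795–449 for Ingrid.
Ingrid vs Nadia: 1014–230 for Ingrid.
Ingrid beats every other option head-to-head.

Ingrid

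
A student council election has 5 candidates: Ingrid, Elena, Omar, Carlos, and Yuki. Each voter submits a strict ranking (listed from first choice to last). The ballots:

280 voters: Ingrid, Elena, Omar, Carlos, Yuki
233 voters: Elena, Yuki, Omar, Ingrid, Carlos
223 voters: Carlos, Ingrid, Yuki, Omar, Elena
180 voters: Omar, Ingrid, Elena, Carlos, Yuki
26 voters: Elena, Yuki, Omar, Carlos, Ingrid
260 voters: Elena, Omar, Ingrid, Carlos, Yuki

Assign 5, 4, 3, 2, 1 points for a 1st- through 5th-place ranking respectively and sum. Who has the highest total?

Ingrid: 280·5 + 233·2 + 223·4 + 180·4 + 26·1 + 260·3 = 4284
Elena: 280·4 + 233·5 + 223·1 + 180·3 + 26·5 + 260·5 = 4478
Omar: 280·3 + 233·3 + 223·2 + 180·5 + 26·3 + 260·4 = 4003
Carlos: 280·2 + 233·1 + 223·5 + 180·2 + 26·2 + 260·2 = 2840
Yuki: 280·1 + 233·4 + 223·3 + 180·1 + 26·4 + 260·1 = 2425
Elena has the highest Borda score (4478).

Elena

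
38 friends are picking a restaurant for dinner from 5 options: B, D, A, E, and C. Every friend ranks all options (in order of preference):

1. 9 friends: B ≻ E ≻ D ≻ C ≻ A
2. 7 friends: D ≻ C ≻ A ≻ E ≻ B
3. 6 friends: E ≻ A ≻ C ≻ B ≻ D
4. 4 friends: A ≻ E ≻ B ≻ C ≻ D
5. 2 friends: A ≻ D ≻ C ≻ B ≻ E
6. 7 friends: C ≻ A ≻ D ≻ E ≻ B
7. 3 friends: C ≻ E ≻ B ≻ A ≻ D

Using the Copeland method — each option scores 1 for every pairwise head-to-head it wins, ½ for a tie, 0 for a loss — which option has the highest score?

C

B: beats D; loses to A, E, and C → score 1.
D: loses to B, A, E, and C → score 0.
A: beats B, D, and E; loses to C → score 3.
E: beats B and D; ties C; loses to A → score 2.5.
C: beats B, D, and A; ties E → score 3.5.
C has the best pairwise record.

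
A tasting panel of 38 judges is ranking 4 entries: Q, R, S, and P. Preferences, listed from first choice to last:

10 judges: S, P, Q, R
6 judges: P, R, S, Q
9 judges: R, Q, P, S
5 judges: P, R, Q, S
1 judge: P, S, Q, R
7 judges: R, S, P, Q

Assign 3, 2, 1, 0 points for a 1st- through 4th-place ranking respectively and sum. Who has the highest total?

P

Q: 10·1 + 6·0 + 9·2 + 5·1 + 1·1 + 7·0 = 34
R: 10·0 + 6·2 + 9·3 + 5·2 + 1·0 + 7·3 = 70
S: 10·3 + 6·1 + 9·0 + 5·0 + 1·2 + 7·2 = 52
P: 10·2 + 6·3 + 9·1 + 5·3 + 1·3 + 7·1 = 72
P has the highest Borda score (72).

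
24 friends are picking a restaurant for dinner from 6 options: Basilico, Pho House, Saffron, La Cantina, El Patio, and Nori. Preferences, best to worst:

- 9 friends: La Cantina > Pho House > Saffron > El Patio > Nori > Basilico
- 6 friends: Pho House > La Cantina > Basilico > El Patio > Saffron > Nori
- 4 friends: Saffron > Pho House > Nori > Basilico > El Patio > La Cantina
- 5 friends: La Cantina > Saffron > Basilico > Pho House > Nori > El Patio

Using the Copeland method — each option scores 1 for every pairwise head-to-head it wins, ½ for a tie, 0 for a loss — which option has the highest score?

La Cantina

Basilico: beats El Patio; loses to Pho House, Saffron, La Cantina, and Nori → score 1.
Pho House: beats Basilico, Saffron, El Patio, and Nori; loses to La Cantina → score 4.
Saffron: beats Basilico, El Patio, and Nori; loses to Pho House and La Cantina → score 3.
La Cantina: beats Basilico, Pho House, Saffron, El Patio, and Nori → score 5.
El Patio: beats Nori; loses to Basilico, Pho House, Saffron, and La Cantina → score 1.
Nori: beats Basilico; loses to Pho House, Saffron, La Cantina, and El Patio → score 1.
La Cantina has the best pairwise record.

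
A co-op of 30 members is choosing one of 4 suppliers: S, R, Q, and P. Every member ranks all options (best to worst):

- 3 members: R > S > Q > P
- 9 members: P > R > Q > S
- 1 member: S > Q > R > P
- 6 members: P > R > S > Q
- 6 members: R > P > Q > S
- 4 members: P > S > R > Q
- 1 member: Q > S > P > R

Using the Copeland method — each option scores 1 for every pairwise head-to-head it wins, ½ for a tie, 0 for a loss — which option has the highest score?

S: loses to R, Q, and P → score 0.
R: beats S and Q; loses to P → score 2.
Q: beats S; loses to R and P → score 1.
P: beats S, R, and Q → score 3.
P has the best pairwise record.

P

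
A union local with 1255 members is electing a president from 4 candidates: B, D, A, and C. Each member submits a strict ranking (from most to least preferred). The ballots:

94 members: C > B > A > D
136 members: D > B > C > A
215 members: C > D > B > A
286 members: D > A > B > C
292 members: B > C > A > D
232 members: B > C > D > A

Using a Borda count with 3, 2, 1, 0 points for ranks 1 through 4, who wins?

B: 94·2 + 136·2 + 215·1 + 286·1 + 292·3 + 232·3 = 2533
D: 94·0 + 136·3 + 215·2 + 286·3 + 292·0 + 232·1 = 1928
A: 94·1 + 136·0 + 215·0 + 286·2 + 292·1 + 232·0 = 958
C: 94·3 + 136·1 + 215·3 + 286·0 + 292·2 + 232·2 = 2111
B has the highest Borda score (2533).

B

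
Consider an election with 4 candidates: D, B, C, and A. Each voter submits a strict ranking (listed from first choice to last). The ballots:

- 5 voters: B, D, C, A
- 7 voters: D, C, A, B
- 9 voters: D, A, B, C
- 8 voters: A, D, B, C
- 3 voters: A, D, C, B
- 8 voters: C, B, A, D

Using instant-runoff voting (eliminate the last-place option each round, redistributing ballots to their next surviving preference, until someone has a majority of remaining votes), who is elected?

D

Round 1: D 16, B 5, C 8, A 11. Eliminate B.
Round 2: D 21, C 8, A 11. D has a majority.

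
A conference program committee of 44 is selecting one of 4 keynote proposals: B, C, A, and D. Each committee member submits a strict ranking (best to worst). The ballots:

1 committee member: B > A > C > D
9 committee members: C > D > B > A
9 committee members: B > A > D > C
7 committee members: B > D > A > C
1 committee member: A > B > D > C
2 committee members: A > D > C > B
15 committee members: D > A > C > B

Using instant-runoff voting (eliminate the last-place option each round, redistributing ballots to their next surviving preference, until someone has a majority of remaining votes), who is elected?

Round 1: B 17, C 9, A 3, D 15. Eliminate A.
Round 2: B 18, C 9, D 17. Eliminate C.
Round 3: B 18, D 26. D has a majority.

D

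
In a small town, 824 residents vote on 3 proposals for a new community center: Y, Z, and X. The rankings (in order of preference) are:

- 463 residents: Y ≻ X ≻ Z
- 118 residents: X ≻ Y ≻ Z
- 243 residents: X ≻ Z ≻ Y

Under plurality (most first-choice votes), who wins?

First-place votes: Y 463, Z 0, X 361.
Y has the most first-place votes.

Y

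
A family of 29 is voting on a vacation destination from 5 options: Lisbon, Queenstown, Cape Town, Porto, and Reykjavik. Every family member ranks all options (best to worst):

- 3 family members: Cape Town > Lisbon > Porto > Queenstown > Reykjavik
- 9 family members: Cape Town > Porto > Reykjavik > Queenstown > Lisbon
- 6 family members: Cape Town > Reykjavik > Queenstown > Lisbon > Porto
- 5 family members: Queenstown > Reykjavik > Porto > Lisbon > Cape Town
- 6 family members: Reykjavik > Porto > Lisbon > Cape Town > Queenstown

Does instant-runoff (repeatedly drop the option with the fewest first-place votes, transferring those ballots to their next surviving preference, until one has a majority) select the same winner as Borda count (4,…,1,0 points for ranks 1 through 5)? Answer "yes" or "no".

Instant-runoff — R1 Lisbon 0, Queenstown 5, Cape Town 18, Porto 0, Reykjavik 6 (Cape Town winner). Winner: Cape Town.
Borda — scores: Lisbon 32, Queenstown 44, Cape Town 78, Porto 61, Reykjavik 75. Winner: Cape Town.
The two methods agree.

yes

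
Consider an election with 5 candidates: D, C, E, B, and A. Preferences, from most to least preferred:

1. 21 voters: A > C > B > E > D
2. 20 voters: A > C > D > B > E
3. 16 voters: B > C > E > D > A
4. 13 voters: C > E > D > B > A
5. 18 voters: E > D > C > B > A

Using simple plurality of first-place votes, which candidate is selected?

First-place votes: D 0, C 13, E 18, B 16, A 41.
A has the most first-place votes.

A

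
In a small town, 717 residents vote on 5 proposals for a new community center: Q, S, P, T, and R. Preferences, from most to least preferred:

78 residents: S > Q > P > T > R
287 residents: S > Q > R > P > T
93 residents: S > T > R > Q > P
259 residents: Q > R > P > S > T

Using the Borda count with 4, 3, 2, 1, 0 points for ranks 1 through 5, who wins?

Q

Q: 78·3 + 287·3 + 93·1 + 259·4 = 2224
S: 78·4 + 287·4 + 93·4 + 259·1 = 2091
P: 78·2 + 287·1 + 93·0 + 259·2 = 961
T: 78·1 + 287·0 + 93·3 + 259·0 = 357
R: 78·0 + 287·2 + 93·2 + 259·3 = 1537
Q has the highest Borda score (2224).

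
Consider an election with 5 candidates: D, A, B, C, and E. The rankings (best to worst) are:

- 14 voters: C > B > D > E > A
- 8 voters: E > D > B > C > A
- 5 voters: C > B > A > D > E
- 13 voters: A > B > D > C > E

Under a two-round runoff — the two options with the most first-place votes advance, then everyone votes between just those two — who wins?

C

Round 1 first-place votes: D 0, A 13, B 0, C 19, E 8.
C and A advance.
Runoff: C is preferred to A by 27 voters; A by 13.
C wins the runoff.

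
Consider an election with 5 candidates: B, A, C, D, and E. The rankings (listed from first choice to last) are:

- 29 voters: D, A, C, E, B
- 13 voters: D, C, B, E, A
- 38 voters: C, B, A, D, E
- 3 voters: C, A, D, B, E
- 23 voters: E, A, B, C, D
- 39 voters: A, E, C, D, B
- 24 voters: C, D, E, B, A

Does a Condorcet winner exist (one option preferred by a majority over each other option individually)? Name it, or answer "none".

A

A vs B: 94–75 for A.
A vs C: 91–78 for A.
A vs D: 103–66 for A.
A vs E: 109–60 for A.
A beats every other option head-to-head.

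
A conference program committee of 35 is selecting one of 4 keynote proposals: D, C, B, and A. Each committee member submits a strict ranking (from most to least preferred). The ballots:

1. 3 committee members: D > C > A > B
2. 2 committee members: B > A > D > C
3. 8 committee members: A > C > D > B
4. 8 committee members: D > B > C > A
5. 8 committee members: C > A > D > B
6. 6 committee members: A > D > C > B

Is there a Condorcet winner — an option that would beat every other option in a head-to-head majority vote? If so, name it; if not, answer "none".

Checking pairwise contests:
A beats D 24–11.
D beats C 19–16.
D beats B 33–2.
C beats A 19–16.
Every option loses at least one head-to-head, so there is no Condorcet winner.

none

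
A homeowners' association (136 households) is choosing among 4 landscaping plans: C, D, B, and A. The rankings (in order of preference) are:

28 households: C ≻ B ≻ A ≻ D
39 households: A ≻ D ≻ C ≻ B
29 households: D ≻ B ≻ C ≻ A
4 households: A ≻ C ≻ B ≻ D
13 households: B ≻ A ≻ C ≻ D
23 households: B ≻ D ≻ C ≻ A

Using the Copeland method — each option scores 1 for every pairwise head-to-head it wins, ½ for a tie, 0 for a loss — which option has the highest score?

C

C: beats B and A; loses to D → score 2.
D: beats C; ties B; loses to A → score 1.5.
B: beats A; ties D; loses to C → score 1.5.
A: beats D; loses to C and B → score 1.
C has the best pairwise record.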